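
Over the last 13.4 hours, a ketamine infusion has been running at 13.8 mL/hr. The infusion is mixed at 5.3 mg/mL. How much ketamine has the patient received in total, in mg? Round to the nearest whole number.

Drug rate = 13.8 mL/hr × 5.3 mg/mL = 73.14 mg/hr
Total = 73.14 mg/hr × 13.4 hr = 980.076 mg

980 mg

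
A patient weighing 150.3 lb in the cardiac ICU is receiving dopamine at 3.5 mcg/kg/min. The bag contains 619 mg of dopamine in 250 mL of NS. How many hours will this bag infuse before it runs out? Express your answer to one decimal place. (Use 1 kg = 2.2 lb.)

Weight = 150.3 lb ÷ 2.2 lb/kg = 68.31818 kg
Dose = 3.5 mcg/kg/min × 68.31818 kg = 239.1136 mcg/min
239.1136 mcg/min × 60 min/hr = 14346.82 mcg/hr
Concentration = 619 mg ÷ 250 mL = 2.476 mg/mL = 2476 mcg/mL
Rate = 14346.82 mcg/hr ÷ 2476 mcg/mL = 5.794353 mL/hr
Duration = 250 mL ÷ 5.794353 mL/hr = 43.14546 hr

43.1 hours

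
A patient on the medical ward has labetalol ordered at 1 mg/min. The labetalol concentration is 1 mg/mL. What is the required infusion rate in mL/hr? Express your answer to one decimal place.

60.0 mL/hr

1 mg/min × 60 min/hr = 60 mg/hr
Rate = 60 mg/hr ÷ 1 mg/mL = 60 mL/hr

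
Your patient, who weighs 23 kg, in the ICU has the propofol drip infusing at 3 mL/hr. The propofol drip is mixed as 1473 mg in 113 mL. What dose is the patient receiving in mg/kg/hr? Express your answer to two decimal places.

1.70 mg/kg/hr

Concentration = 1473 mg ÷ 113 mL = 13.0354 mg/mL
Drug rate = 3 mL/hr × 13.0354 mg/mL = 39.10619 mg/hr
39.10619 mg/hr ÷ 23 kg = 1.700269 mg/kg/hr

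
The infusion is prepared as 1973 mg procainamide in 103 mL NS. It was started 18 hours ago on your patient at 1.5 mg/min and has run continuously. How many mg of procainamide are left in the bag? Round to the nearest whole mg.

353 mg

1.5 mg/min × 60 min/hr = 90 mg/hr
Concentration = 1973 mg ÷ 103 mL = 19.15534 mg/mL
Rate = 90 mg/hr ÷ 19.15534 mg/mL = 4.698429 mL/hr
Volume infused = 4.698429 mL/hr × 18 hr = 84.57172 mL
Volume remaining = 103 − 84.57172 = 18.42828 mL
Drug remaining = 18.42828 mL × 19.15534 mg/mL = 353 mg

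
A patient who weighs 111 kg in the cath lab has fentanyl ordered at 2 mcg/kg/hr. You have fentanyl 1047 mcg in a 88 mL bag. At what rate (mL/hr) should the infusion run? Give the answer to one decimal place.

Dose = 2 mcg/kg/hr × 111 kg = 222 mcg/hr
Concentration = 1047 mcg ÷ 88 mL = 11.89773 mcg/mL
Rate = 222 mcg/hr ÷ 11.89773 mcg/mL = 18.65903 mL/hr

18.7 mL/hr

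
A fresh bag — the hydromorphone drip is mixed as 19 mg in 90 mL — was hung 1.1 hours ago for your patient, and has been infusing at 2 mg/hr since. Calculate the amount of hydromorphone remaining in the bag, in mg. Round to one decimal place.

Concentration = 19 mg ÷ 90 mL = 0.2111111 mg/mL
Rate = 2 mg/hr ÷ 0.2111111 mg/mL = 9.473684 mL/hr
Volume infused = 9.473684 mL/hr × 1.1 hr = 10.42105 mL
Volume remaining = 90 − 10.42105 = 79.57895 mL
Drug remaining = 79.57895 mL × 0.2111111 mg/mL = 16.8 mg

16.8 mg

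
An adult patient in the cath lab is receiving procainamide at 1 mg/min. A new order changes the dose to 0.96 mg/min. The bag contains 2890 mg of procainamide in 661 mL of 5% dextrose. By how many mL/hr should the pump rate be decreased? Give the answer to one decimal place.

0.5 mL/hr

At the current dose:
1 mg/min × 60 min/hr = 60 mg/hr
Concentration = 2890 mg ÷ 661 mL = 4.372163 mg/mL
Rate = 60 mg/hr ÷ 4.372163 mg/mL = 13.72318 mL/hr
At the new dose:
0.96 mg/min × 60 min/hr = 57.6 mg/hr
Rate = 57.6 mg/hr ÷ 4.372163 mg/mL = 13.17426 mL/hr
Change = 13.17426 − 13.72318 = -0.5489273 mL/hr → 0.5489273 mL/hr decrease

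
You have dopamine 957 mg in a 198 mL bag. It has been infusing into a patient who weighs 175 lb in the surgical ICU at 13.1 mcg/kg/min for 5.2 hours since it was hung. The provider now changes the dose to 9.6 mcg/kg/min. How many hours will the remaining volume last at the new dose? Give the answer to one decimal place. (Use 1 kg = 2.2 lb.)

13.8 hours

Initial rate:
Weight = 175 lb ÷ 2.2 lb/kg = 79.54545 kg
Dose = 13.1 mcg/kg/min × 79.54545 kg = 1042.045 mcg/min
1042.045 mcg/min × 60 min/hr = 62522.73 mcg/hr
Concentration = 957 mg ÷ 198 mL = 4.833333 mg/mL = 4833.333 mcg/mL
Rate = 62522.73 mcg/hr ÷ 4833.333 mcg/mL = 12.93574 mL/hr
Volume infused so far = 12.93574 mL/hr × 5.2 hr = 67.26583 mL
Volume remaining = 198 − 67.26583 = 130.7342 mL
New rate:
Dose = 9.6 mcg/kg/min × 79.54545 kg = 763.6364 mcg/min
763.6364 mcg/min × 60 min/hr = 45818.18 mcg/hr
Rate = 45818.18 mcg/hr ÷ 4833.333 mcg/mL = 9.479624 mL/hr
Time remaining = 130.7342 mL ÷ 9.479624 mL/hr = 13.79107 hr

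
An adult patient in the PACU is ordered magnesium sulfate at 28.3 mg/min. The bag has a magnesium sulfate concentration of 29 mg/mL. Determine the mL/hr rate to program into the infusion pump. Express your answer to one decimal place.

28.3 mg/min × 60 min/hr = 1698 mg/hr
Rate = 1698 mg/hr ÷ 29 mg/mL = 58.55172 mL/hr

58.6 mL/hr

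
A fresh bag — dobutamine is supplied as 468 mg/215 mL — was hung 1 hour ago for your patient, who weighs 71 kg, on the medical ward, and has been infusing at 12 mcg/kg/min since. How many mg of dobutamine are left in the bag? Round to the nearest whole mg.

Dose = 12 mcg/kg/min × 71 kg = 852 mcg/min
852 mcg/min × 60 min/hr = 51120 mcg/hr
Concentration = 468 mg ÷ 215 mL = 2.176744 mg/mL = 2176.744 mcg/mL
Rate = 51120 mcg/hr ÷ 2176.744 mcg/mL = 23.48462 mL/hr
Volume infused = 23.48462 mL/hr × 1 hr = 23.48462 mL
Volume remaining = 215 − 23.48462 = 191.5154 mL
Drug remaining = 191.5154 mL × 2176.744 mcg/mL = 416880 mcg = 416.88 mg

417 mg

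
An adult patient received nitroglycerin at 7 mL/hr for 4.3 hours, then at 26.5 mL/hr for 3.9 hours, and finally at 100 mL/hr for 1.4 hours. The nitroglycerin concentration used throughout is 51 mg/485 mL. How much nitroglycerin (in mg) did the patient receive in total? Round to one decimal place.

Concentration = 51 mg ÷ 485 mL = 0.1051546 mg/mL
Stage 1: 7 mL/hr × 4.3 hr = 30.1 mL → 30.1 mL × 0.1051546 mg/mL = 3.165155 mg
Stage 2: 26.5 mL/hr × 3.9 hr = 103.35 mL → 103.35 mL × 0.1051546 mg/mL = 10.86773 mg
Stage 3: 100 mL/hr × 1.4 hr = 140 mL → 140 mL × 0.1051546 mg/mL = 14.72165 mg
Total = 3.165155 + 10.86773 + 14.72165 = 28.75454 mg

28.8 mg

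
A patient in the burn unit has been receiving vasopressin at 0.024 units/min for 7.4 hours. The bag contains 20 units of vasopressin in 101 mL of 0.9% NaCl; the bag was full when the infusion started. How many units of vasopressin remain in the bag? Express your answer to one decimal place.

0.024 units/min × 60 min/hr = 1.44 units/hr
Concentration = 20 units ÷ 101 mL = 0.1980198 units/mL
Rate = 1.44 units/hr ÷ 0.1980198 units/mL = 7.272 mL/hr
Volume infused = 7.272 mL/hr × 7.4 hr = 53.8128 mL
Volume remaining = 101 − 53.8128 = 47.1872 mL
Drug remaining = 47.1872 mL × 0.1980198 units/mL = 9.344 units

9.3 units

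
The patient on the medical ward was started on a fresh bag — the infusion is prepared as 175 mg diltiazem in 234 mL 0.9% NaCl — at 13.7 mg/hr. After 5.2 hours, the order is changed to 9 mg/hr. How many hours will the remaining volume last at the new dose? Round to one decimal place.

11.5 hours

Initial rate:
Concentration = 175 mg ÷ 234 mL = 0.7478632 mg/mL
Rate = 13.7 mg/hr ÷ 0.7478632 mg/mL = 18.31886 mL/hr
Volume infused so far = 18.31886 mL/hr × 5.2 hr = 95.25806 mL
Volume remaining = 234 − 95.25806 = 138.7419 mL
New rate:
Rate = 9 mg/hr ÷ 0.7478632 mg/mL = 12.03429 mL/hr
Time remaining = 138.7419 mL ÷ 12.03429 mL/hr = 11.52889 hr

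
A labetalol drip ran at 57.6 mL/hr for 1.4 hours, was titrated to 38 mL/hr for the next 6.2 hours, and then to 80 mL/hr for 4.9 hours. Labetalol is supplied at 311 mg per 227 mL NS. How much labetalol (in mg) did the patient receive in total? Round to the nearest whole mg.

Concentration = 311 mg ÷ 227 mL = 1.370044 mg/mL
Stage 1: 57.6 mL/hr × 1.4 hr = 80.64 mL → 80.64 mL × 1.370044 mg/mL = 110.4804 mg
Stage 2: 38 mL/hr × 6.2 hr = 235.6 mL → 235.6 mL × 1.370044 mg/mL = 322.7824 mg
Stage 3: 80 mL/hr × 4.9 hr = 392 mL → 392 mL × 1.370044 mg/mL = 537.0573 mg
Total = 110.4804 + 322.7824 + 537.0573 = 970.32 mg

970 mg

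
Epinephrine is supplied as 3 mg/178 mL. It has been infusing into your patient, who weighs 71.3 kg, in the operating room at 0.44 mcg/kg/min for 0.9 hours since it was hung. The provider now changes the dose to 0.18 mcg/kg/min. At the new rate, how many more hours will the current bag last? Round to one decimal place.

Initial rate:
Dose = 0.44 mcg/kg/min × 71.3 kg = 31.372 mcg/min
31.372 mcg/min × 60 min/hr = 1882.32 mcg/hr
Concentration = 3 mg ÷ 178 mL = 0.01685393 mg/mL = 16.85393 mcg/mL
Rate = 1882.32 mcg/hr ÷ 16.85393 mcg/mL = 111.6843 mL/hr
Volume infused so far = 111.6843 mL/hr × 0.9 hr = 100.5159 mL
Volume remaining = 178 − 100.5159 = 77.48411 mL
New rate:
Dose = 0.18 mcg/kg/min × 71.3 kg = 12.834 mcg/min
12.834 mcg/min × 60 min/hr = 770.04 mcg/hr
Rate = 770.04 mcg/hr ÷ 16.85393 mcg/mL = 45.68904 mL/hr
Time remaining = 77.48411 mL ÷ 45.68904 mL/hr = 1.695902 hr

1.7 hours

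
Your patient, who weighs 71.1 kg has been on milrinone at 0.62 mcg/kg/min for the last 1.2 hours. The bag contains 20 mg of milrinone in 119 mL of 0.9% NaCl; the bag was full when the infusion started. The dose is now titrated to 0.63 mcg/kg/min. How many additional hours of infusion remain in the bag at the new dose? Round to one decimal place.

6.3 hours

Initial rate:
Dose = 0.62 mcg/kg/min × 71.1 kg = 44.082 mcg/min
44.082 mcg/min × 60 min/hr = 2644.92 mcg/hr
Concentration = 20 mg ÷ 119 mL = 0.1680672 mg/mL = 168.0672 mcg/mL
Rate = 2644.92 mcg/hr ÷ 168.0672 mcg/mL = 15.73727 mL/hr
Volume infused so far = 15.73727 mL/hr × 1.2 hr = 18.88473 mL
Volume remaining = 119 − 18.88473 = 100.1153 mL
New rate:
Dose = 0.63 mcg/kg/min × 71.1 kg = 44.793 mcg/min
44.793 mcg/min × 60 min/hr = 2687.58 mcg/hr
Rate = 2687.58 mcg/hr ÷ 168.0672 mcg/mL = 15.9911 mL/hr
Time remaining = 100.1153 mL ÷ 15.9911 mL/hr = 6.260687 hr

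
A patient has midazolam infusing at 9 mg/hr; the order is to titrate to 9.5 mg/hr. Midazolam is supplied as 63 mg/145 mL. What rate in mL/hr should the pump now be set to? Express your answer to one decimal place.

Concentration = 63 mg ÷ 145 mL = 0.4344828 mg/mL
Rate = 9.5 mg/hr ÷ 0.4344828 mg/mL = 21.86508 mL/hr

21.9 mL/hr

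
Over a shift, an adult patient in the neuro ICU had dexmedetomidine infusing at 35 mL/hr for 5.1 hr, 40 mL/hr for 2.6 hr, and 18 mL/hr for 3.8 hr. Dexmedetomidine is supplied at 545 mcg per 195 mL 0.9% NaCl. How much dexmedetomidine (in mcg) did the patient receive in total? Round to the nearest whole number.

Concentration = 545 mcg ÷ 195 mL = 2.794872 mcg/mL
Stage 1: 35 mL/hr × 5.1 hr = 178.5 mL → 178.5 mL × 2.794872 mcg/mL = 498.8846 mcg
Stage 2: 40 mL/hr × 2.6 hr = 104 mL → 104 mL × 2.794872 mcg/mL = 290.6667 mcg
Stage 3: 18 mL/hr × 3.8 hr = 68.4 mL → 68.4 mL × 2.794872 mcg/mL = 191.1692 mcg
Total = 498.8846 + 290.6667 + 191.1692 = 980.7205 mcg

981 mcg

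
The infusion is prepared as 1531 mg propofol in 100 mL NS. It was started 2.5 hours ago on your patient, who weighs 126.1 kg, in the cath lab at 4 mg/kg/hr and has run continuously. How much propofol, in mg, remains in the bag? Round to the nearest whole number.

Dose = 4 mg/kg/hr × 126.1 kg = 504.4 mg/hr
Concentration = 1531 mg ÷ 100 mL = 15.31 mg/mL
Rate = 504.4 mg/hr ÷ 15.31 mg/mL = 32.94579 mL/hr
Volume infused = 32.94579 mL/hr × 2.5 hr = 82.36447 mL
Volume remaining = 100 − 82.36447 = 17.63553 mL
Drug remaining = 17.63553 mL × 15.31 mg/mL = 270 mg

270 mg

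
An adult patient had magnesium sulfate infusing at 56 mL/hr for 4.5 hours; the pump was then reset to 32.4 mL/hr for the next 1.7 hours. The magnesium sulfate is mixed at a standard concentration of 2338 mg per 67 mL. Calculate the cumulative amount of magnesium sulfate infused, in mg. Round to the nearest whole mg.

Concentration = 2338 mg ÷ 67 mL = 34.89552 mg/mL
Stage 1: 56 mL/hr × 4.5 hr = 252 mL → 252 mL × 34.89552 mg/mL = 8793.672 mg
Stage 2: 32.4 mL/hr × 1.7 hr = 55.08 mL → 55.08 mL × 34.89552 mg/mL = 1922.045 mg
Total = 8793.672 + 1922.045 = 10715.72 mg

10716 mg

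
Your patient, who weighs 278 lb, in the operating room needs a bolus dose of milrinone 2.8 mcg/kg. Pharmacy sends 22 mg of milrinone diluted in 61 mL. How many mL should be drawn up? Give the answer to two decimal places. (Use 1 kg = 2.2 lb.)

0.98 mL

Weight = 278 lb ÷ 2.2 lb/kg = 126.3636 kg
Dose = 2.8 mcg/kg × 126.3636 kg = 353.8182 mcg
Concentration = 22 mg ÷ 61 mL = 0.3606557 mg/mL = 360.6557 mcg/mL
Volume = 353.8182 mcg ÷ 360.6557 mcg/mL = 0.9810413 mL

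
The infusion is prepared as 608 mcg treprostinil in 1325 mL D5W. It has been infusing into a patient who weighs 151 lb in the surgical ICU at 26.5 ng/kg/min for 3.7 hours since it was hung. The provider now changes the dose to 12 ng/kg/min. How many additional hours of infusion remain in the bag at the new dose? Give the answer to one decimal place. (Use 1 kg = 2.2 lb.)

Initial rate:
Weight = 151 lb ÷ 2.2 lb/kg = 68.63636 kg
Dose = 26.5 ng/kg/min × 68.63636 kg = 1818.864 ng/min
1818.864 ng/min × 60 min/hr = 109131.8 ng/hr
Concentration = 608 mcg ÷ 1325 mL = 0.4588679 mcg/mL = 458.8679 ng/mL
Rate = 109131.8 ng/hr ÷ 458.8679 ng/mL = 237.8284 mL/hr
Volume infused so far = 237.8284 mL/hr × 3.7 hr = 879.965 mL
Volume remaining = 1325 − 879.965 = 445.035 mL
New rate:
Dose = 12 ng/kg/min × 68.63636 kg = 823.6364 ng/min
823.6364 ng/min × 60 min/hr = 49418.18 ng/hr
Rate = 49418.18 ng/hr ÷ 458.8679 ng/mL = 107.6959 mL/hr
Time remaining = 445.035 mL ÷ 107.6959 mL/hr = 4.132331 hr

4.1 hours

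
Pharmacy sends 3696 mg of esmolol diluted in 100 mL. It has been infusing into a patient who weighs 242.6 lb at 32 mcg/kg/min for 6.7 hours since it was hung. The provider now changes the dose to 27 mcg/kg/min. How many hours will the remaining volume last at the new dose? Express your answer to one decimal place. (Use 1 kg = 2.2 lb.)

12.7 hours

Initial rate:
Weight = 242.6 lb ÷ 2.2 lb/kg = 110.2727 kg
Dose = 32 mcg/kg/min × 110.2727 kg = 3528.727 mcg/min
3528.727 mcg/min × 60 min/hr = 211723.6 mcg/hr
Concentration = 3696 mg ÷ 100 mL = 36.96 mg/mL = 36960 mcg/mL
Rate = 211723.6 mcg/hr ÷ 36960 mcg/mL = 5.728453 mL/hr
Volume infused so far = 5.728453 mL/hr × 6.7 hr = 38.38064 mL
Volume remaining = 100 − 38.38064 = 61.61936 mL
New rate:
Dose = 27 mcg/kg/min × 110.2727 kg = 2977.364 mcg/min
2977.364 mcg/min × 60 min/hr = 178641.8 mcg/hr
Rate = 178641.8 mcg/hr ÷ 36960 mcg/mL = 4.833383 mL/hr
Time remaining = 61.61936 mL ÷ 4.833383 mL/hr = 12.7487 hr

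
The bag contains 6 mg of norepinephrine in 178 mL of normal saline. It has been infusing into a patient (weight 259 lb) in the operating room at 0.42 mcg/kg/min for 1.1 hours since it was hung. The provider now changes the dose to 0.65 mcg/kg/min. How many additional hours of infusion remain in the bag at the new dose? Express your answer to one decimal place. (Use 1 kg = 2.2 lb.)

0.6 hours

Initial rate:
Weight = 259 lb ÷ 2.2 lb/kg = 117.7273 kg
Dose = 0.42 mcg/kg/min × 117.7273 kg = 49.44545 mcg/min
49.44545 mcg/min × 60 min/hr = 2966.727 mcg/hr
Concentration = 6 mg ÷ 178 mL = 0.03370787 mg/mL = 33.70787 mcg/mL
Rate = 2966.727 mcg/hr ÷ 33.70787 mcg/mL = 88.01291 mL/hr
Volume infused so far = 88.01291 mL/hr × 1.1 hr = 96.8142 mL
Volume remaining = 178 − 96.8142 = 81.1858 mL
New rate:
Dose = 0.65 mcg/kg/min × 117.7273 kg = 76.52273 mcg/min
76.52273 mcg/min × 60 min/hr = 4591.364 mcg/hr
Rate = 4591.364 mcg/hr ÷ 33.70787 mcg/mL = 136.2105 mL/hr
Time remaining = 81.1858 mL ÷ 136.2105 mL/hr = 0.5960321 hr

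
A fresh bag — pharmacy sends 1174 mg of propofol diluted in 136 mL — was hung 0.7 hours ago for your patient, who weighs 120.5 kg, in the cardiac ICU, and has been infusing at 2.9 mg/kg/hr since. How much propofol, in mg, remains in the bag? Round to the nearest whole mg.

929 mg

Dose = 2.9 mg/kg/hr × 120.5 kg = 349.45 mg/hr
Concentration = 1174 mg ÷ 136 mL = 8.632353 mg/mL
Rate = 349.45 mg/hr ÷ 8.632353 mg/mL = 40.48143 mL/hr
Volume infused = 40.48143 mL/hr × 0.7 hr = 28.337 mL
Volume remaining = 136 − 28.337 = 107.663 mL
Drug remaining = 107.663 mL × 8.632353 mg/mL = 929.385 mg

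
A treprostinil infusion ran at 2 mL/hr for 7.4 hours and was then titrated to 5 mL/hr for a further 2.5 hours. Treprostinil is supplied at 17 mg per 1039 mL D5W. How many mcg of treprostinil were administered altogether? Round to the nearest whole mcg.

447 mcg

Concentration = 17 mg ÷ 1039 mL = 0.01636189 mg/mL
Stage 1: 2 mL/hr × 7.4 hr = 14.8 mL → 14.8 mL × 0.01636189 mg/mL = 0.2421559 mg
Stage 2: 5 mL/hr × 2.5 hr = 12.5 mL → 12.5 mL × 0.01636189 mg/mL = 0.2045236 mg
Total = 0.2421559 + 0.2045236 = 0.4466795 mg = 446.6795 mcg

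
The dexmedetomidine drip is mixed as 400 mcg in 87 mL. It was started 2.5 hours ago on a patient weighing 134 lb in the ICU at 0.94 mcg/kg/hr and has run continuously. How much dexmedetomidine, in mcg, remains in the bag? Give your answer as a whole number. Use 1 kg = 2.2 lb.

257 mcg

Weight = 134 lb ÷ 2.2 lb/kg = 60.90909 kg
Dose = 0.94 mcg/kg/hr × 60.90909 kg = 57.25455 mcg/hr
Concentration = 400 mcg ÷ 87 mL = 4.597701 mcg/mL
Rate = 57.25455 mcg/hr ÷ 4.597701 mcg/mL = 12.45286 mL/hr
Volume infused = 12.45286 mL/hr × 2.5 hr = 31.13216 mL
Volume remaining = 87 − 31.13216 = 55.86784 mL
Drug remaining = 55.86784 mL × 4.597701 mcg/mL = 256.8636 mcg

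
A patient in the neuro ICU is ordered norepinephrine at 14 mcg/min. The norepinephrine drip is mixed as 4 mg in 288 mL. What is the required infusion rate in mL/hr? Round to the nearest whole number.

14 mcg/min × 60 min/hr = 840 mcg/hr
Concentration = 4 mg ÷ 288 mL = 0.01388889 mg/mL = 13.88889 mcg/mL
Rate = 840 mcg/hr ÷ 13.88889 mcg/mL = 60.48 mL/hr

60 mL/hr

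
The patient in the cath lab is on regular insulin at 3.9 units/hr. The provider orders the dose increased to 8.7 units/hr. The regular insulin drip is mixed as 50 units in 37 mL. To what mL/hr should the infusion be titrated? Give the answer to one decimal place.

Concentration = 50 units ÷ 37 mL = 1.351351 units/mL
Rate = 8.7 units/hr ÷ 1.351351 units/mL = 6.438 mL/hr

6.4 mL/hr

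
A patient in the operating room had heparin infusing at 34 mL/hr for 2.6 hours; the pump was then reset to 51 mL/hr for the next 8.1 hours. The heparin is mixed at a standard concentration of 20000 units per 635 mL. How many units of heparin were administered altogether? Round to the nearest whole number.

15795 units

Concentration = 20000 units ÷ 635 mL = 31.49606 units/mL
Stage 1: 34 mL/hr × 2.6 hr = 88.4 mL → 88.4 mL × 31.49606 units/mL = 2784.252 units
Stage 2: 51 mL/hr × 8.1 hr = 413.1 mL → 413.1 mL × 31.49606 units/mL = 13011.02 units
Total = 2784.252 + 13011.02 = 15795.28 units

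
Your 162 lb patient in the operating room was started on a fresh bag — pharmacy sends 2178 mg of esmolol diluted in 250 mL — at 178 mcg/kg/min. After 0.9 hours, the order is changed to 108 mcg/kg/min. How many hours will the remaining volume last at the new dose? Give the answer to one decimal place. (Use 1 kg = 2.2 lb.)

Initial rate:
Weight = 162 lb ÷ 2.2 lb/kg = 73.63636 kg
Dose = 178 mcg/kg/min × 73.63636 kg = 13107.27 mcg/min
13107.27 mcg/min × 60 min/hr = 786436.4 mcg/hr
Concentration = 2178 mg ÷ 250 mL = 8.712 mg/mL = 8712 mcg/mL
Rate = 786436.4 mcg/hr ÷ 8712 mcg/mL = 90.27047 mL/hr
Volume infused so far = 90.27047 mL/hr × 0.9 hr = 81.24343 mL
Volume remaining = 250 − 81.24343 = 168.7566 mL
New rate:
Dose = 108 mcg/kg/min × 73.63636 kg = 7952.727 mcg/min
7952.727 mcg/min × 60 min/hr = 477163.6 mcg/hr
Rate = 477163.6 mcg/hr ÷ 8712 mcg/mL = 54.77085 mL/hr
Time remaining = 168.7566 mL ÷ 54.77085 mL/hr = 3.081139 hr

3.1 hours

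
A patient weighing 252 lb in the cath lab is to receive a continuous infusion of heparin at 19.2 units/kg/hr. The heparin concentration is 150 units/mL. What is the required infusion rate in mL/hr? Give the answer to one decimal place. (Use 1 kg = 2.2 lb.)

14.7 mL/hr

Weight = 252 lb ÷ 2.2 lb/kg = 114.5455 kg
Dose = 19.2 units/kg/hr × 114.5455 kg = 2199.273 units/hr
Rate = 2199.273 units/hr ÷ 150 units/mL = 14.66182 mL/hr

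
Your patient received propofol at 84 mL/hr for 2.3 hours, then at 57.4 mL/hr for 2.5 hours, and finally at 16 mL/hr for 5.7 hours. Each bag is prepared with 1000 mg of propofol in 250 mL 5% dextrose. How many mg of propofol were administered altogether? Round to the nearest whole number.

1712 mg

Concentration = 1000 mg ÷ 250 mL = 4 mg/mL
Stage 1: 84 mL/hr × 2.3 hr = 193.2 mL → 193.2 mL × 4 mg/mL = 772.8 mg
Stage 2: 57.4 mL/hr × 2.5 hr = 143.5 mL → 143.5 mL × 4 mg/mL = 574 mg
Stage 3: 16 mL/hr × 5.7 hr = 91.2 mL → 91.2 mL × 4 mg/mL = 364.8 mg
Total = 772.8 + 574 + 364.8 = 1711.6 mg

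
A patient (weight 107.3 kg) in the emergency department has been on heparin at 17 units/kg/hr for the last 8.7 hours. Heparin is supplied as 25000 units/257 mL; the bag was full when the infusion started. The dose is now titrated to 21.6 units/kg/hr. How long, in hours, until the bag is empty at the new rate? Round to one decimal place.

Initial rate:
Dose = 17 units/kg/hr × 107.3 kg = 1824.1 units/hr
Concentration = 25000 units ÷ 257 mL = 97.27626 units/mL
Rate = 1824.1 units/hr ÷ 97.27626 units/mL = 18.75175 mL/hr
Volume infused so far = 18.75175 mL/hr × 8.7 hr = 163.1402 mL
Volume remaining = 257 − 163.1402 = 93.85979 mL
New rate:
Dose = 21.6 units/kg/hr × 107.3 kg = 2317.68 units/hr
Rate = 2317.68 units/hr ÷ 97.27626 units/mL = 23.82575 mL/hr
Time remaining = 93.85979 mL ÷ 23.82575 mL/hr = 3.939426 hr

3.9 hours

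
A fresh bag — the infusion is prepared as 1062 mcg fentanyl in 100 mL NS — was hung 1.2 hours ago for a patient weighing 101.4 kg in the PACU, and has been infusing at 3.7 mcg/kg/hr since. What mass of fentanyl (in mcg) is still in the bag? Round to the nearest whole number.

Dose = 3.7 mcg/kg/hr × 101.4 kg = 375.18 mcg/hr
Concentration = 1062 mcg ÷ 100 mL = 10.62 mcg/mL
Rate = 375.18 mcg/hr ÷ 10.62 mcg/mL = 35.32768 mL/hr
Volume infused = 35.32768 mL/hr × 1.2 hr = 42.39322 mL
Volume remaining = 100 − 42.39322 = 57.60678 mL
Drug remaining = 57.60678 mL × 10.62 mcg/mL = 611.784 mcg

612 mcg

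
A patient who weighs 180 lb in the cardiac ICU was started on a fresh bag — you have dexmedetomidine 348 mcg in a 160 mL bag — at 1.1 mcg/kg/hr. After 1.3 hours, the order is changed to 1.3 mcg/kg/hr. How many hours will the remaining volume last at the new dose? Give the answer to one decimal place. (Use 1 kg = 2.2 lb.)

2.2 hours

Initial rate:
Weight = 180 lb ÷ 2.2 lb/kg = 81.81818 kg
Dose = 1.1 mcg/kg/hr × 81.81818 kg = 90 mcg/hr
Concentration = 348 mcg ÷ 160 mL = 2.175 mcg/mL
Rate = 90 mcg/hr ÷ 2.175 mcg/mL = 41.37931 mL/hr
Volume infused so far = 41.37931 mL/hr × 1.3 hr = 53.7931 mL
Volume remaining = 160 − 53.7931 = 106.2069 mL
New rate:
Dose = 1.3 mcg/kg/hr × 81.81818 kg = 106.3636 mcg/hr
Rate = 106.3636 mcg/hr ÷ 2.175 mcg/mL = 48.90282 mL/hr
Time remaining = 106.2069 mL ÷ 48.90282 mL/hr = 2.171795 hr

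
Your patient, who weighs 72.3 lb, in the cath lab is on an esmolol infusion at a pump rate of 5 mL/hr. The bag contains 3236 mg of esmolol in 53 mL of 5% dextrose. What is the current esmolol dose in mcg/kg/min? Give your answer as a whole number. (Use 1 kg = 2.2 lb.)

Weight = 72.3 lb ÷ 2.2 lb/kg = 32.86364 kg
Concentration = 3236 mg ÷ 53 mL = 61.0566 mg/mL = 61056.6 mcg/mL
Drug rate = 5 mL/hr × 61056.6 mcg/mL = 305283 mcg/hr
305283 mcg/hr ÷ 60 min/hr = 5088.05 mcg/min
5088.05 mcg/min ÷ 32.86364 kg = 154.8231 mcg/kg/min

155 mcg/kg/min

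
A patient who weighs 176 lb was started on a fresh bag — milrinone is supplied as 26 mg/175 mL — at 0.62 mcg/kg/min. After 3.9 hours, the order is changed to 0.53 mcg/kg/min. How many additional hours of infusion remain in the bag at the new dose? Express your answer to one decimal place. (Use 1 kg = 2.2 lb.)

Initial rate:
Weight = 176 lb ÷ 2.2 lb/kg = 80 kg
Dose = 0.62 mcg/kg/min × 80 kg = 49.6 mcg/min
49.6 mcg/min × 60 min/hr = 2976 mcg/hr
Concentration = 26 mg ÷ 175 mL = 0.1485714 mg/mL = 148.5714 mcg/mL
Rate = 2976 mcg/hr ÷ 148.5714 mcg/mL = 20.03077 mL/hr
Volume infused so far = 20.03077 mL/hr × 3.9 hr = 78.12 mL
Volume remaining = 175 − 78.12 = 96.88 mL
New rate:
Dose = 0.53 mcg/kg/min × 80 kg = 42.4 mcg/min
42.4 mcg/min × 60 min/hr = 2544 mcg/hr
Rate = 2544 mcg/hr ÷ 148.5714 mcg/mL = 17.12308 mL/hr
Time remaining = 96.88 mL ÷ 17.12308 mL/hr = 5.657862 hr

5.7 hours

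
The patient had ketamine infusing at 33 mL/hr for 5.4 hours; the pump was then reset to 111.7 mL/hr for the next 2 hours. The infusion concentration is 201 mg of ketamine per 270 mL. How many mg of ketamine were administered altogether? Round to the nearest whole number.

Concentration = 201 mg ÷ 270 mL = 0.7444444 mg/mL
Stage 1: 33 mL/hr × 5.4 hr = 178.2 mL → 178.2 mL × 0.7444444 mg/mL = 132.66 mg
Stage 2: 111.7 mL/hr × 2 hr = 223.4 mL → 223.4 mL × 0.7444444 mg/mL = 166.3089 mg
Total = 132.66 + 166.3089 = 298.9689 mg

299 mg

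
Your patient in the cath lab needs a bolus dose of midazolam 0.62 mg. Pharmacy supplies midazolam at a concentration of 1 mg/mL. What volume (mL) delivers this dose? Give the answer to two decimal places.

Volume = 0.62 mg ÷ 1 mg/mL = 0.62 mL

0.62 mL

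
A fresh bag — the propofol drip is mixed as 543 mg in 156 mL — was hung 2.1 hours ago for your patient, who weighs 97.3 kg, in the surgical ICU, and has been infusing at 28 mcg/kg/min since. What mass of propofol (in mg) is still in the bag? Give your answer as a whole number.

200 mg

Dose = 28 mcg/kg/min × 97.3 kg = 2724.4 mcg/min
2724.4 mcg/min × 60 min/hr = 163464 mcg/hr
Concentration = 543 mg ÷ 156 mL = 3.480769 mg/mL = 3480.769 mcg/mL
Rate = 163464 mcg/hr ÷ 3480.769 mcg/mL = 46.96203 mL/hr
Volume infused = 46.96203 mL/hr × 2.1 hr = 98.62027 mL
Volume remaining = 156 − 98.62027 = 57.37973 mL
Drug remaining = 57.37973 mL × 3480.769 mcg/mL = 199725.6 mcg = 199.7256 mg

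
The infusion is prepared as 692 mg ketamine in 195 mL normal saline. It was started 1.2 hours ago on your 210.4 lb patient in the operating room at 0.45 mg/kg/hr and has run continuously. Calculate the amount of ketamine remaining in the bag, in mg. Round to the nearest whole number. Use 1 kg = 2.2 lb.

640 mg

Weight = 210.4 lb ÷ 2.2 lb/kg = 95.63636 kg
Dose = 0.45 mg/kg/hr × 95.63636 kg = 43.03636 mg/hr
Concentration = 692 mg ÷ 195 mL = 3.548718 mg/mL
Rate = 43.03636 mg/hr ÷ 3.548718 mg/mL = 12.1273 mL/hr
Volume infused = 12.1273 mL/hr × 1.2 hr = 14.55276 mL
Volume remaining = 195 − 14.55276 = 180.4472 mL
Drug remaining = 180.4472 mL × 3.548718 mg/mL = 640.3564 mg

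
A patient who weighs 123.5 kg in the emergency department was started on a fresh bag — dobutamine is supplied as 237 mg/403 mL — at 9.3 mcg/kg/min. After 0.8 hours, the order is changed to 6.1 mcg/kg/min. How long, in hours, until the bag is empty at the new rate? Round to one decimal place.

Initial rate:
Dose = 9.3 mcg/kg/min × 123.5 kg = 1148.55 mcg/min
1148.55 mcg/min × 60 min/hr = 68913 mcg/hr
Concentration = 237 mg ÷ 403 mL = 0.5880893 mg/mL = 588.0893 mcg/mL
Rate = 68913 mcg/hr ÷ 588.0893 mcg/mL = 117.1812 mL/hr
Volume infused so far = 117.1812 mL/hr × 0.8 hr = 93.74494 mL
Volume remaining = 403 − 93.74494 = 309.2551 mL
New rate:
Dose = 6.1 mcg/kg/min × 123.5 kg = 753.35 mcg/min
753.35 mcg/min × 60 min/hr = 45201 mcg/hr
Rate = 45201 mcg/hr ÷ 588.0893 mcg/mL = 76.86077 mL/hr
Time remaining = 309.2551 mL ÷ 76.86077 mL/hr = 4.023575 hr

4.0 hours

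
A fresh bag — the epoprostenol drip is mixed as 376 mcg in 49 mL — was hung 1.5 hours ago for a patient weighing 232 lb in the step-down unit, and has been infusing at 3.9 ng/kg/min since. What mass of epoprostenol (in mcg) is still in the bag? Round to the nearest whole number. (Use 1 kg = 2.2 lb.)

339 mcg

Weight = 232 lb ÷ 2.2 lb/kg = 105.4545 kg
Dose = 3.9 ng/kg/min × 105.4545 kg = 411.2727 ng/min
411.2727 ng/min × 60 min/hr = 24676.36 ng/hr
Concentration = 376 mcg ÷ 49 mL = 7.673469 mcg/mL = 7673.469 ng/mL
Rate = 24676.36 ng/hr ÷ 7673.469 ng/mL = 3.215803 mL/hr
Volume infused = 3.215803 mL/hr × 1.5 hr = 4.823704 mL
Volume remaining = 49 − 4.823704 = 44.1763 mL
Drug remaining = 44.1763 mL × 7673.469 ng/mL = 338985.5 ng = 338.9855 mcg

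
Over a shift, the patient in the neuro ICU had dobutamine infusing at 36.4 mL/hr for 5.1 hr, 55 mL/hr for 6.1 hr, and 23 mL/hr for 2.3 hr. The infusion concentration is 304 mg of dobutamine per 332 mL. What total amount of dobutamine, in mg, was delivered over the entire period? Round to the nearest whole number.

526 mg

Concentration = 304 mg ÷ 332 mL = 0.9156627 mg/mL
Stage 1: 36.4 mL/hr × 5.1 hr = 185.64 mL → 185.64 mL × 0.9156627 mg/mL = 169.9836 mg
Stage 2: 55 mL/hr × 6.1 hr = 335.5 mL → 335.5 mL × 0.9156627 mg/mL = 307.2048 mg
Stage 3: 23 mL/hr × 2.3 hr = 52.9 mL → 52.9 mL × 0.9156627 mg/mL = 48.43855 mg
Total = 169.9836 + 307.2048 + 48.43855 = 525.627 mg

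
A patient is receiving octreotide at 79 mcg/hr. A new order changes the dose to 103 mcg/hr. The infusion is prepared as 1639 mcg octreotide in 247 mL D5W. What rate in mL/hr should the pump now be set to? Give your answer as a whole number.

16 mL/hr

Concentration = 1639 mcg ÷ 247 mL = 6.635628 mcg/mL
Rate = 103 mcg/hr ÷ 6.635628 mcg/mL = 15.52227 mL/hr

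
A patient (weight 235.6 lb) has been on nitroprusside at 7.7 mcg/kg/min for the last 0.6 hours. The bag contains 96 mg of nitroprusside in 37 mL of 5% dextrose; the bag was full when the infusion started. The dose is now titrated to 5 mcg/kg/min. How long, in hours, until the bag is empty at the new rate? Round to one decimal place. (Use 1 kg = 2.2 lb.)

2.1 hours

Initial rate:
Weight = 235.6 lb ÷ 2.2 lb/kg = 107.0909 kg
Dose = 7.7 mcg/kg/min × 107.0909 kg = 824.6 mcg/min
824.6 mcg/min × 60 min/hr = 49476 mcg/hr
Concentration = 96 mg ÷ 37 mL = 2.594595 mg/mL = 2594.595 mcg/mL
Rate = 49476 mcg/hr ÷ 2594.595 mcg/mL = 19.06887 mL/hr
Volume infused so far = 19.06887 mL/hr × 0.6 hr = 11.44132 mL
Volume remaining = 37 − 11.44132 = 25.55868 mL
New rate:
Dose = 5 mcg/kg/min × 107.0909 kg = 535.4545 mcg/min
535.4545 mcg/min × 60 min/hr = 32127.27 mcg/hr
Rate = 32127.27 mcg/hr ÷ 2594.595 mcg/mL = 12.38239 mL/hr
Time remaining = 25.55868 mL ÷ 12.38239 mL/hr = 2.064115 hr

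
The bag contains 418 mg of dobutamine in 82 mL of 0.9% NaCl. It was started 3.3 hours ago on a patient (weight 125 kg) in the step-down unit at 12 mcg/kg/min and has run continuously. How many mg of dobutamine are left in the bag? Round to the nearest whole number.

Dose = 12 mcg/kg/min × 125 kg = 1500 mcg/min
1500 mcg/min × 60 min/hr = 90000 mcg/hr
Concentration = 418 mg ÷ 82 mL = 5.097561 mg/mL = 5097.561 mcg/mL
Rate = 90000 mcg/hr ÷ 5097.561 mcg/mL = 17.6555 mL/hr
Volume infused = 17.6555 mL/hr × 3.3 hr = 58.26316 mL
Volume remaining = 82 − 58.26316 = 23.73684 mL
Drug remaining = 23.73684 mL × 5097.561 mcg/mL = 121000 mcg = 121 mg

121 mg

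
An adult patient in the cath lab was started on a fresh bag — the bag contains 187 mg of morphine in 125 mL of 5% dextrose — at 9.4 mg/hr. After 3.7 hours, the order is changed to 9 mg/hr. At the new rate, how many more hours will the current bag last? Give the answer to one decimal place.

16.9 hours

Initial rate:
Concentration = 187 mg ÷ 125 mL = 1.496 mg/mL
Rate = 9.4 mg/hr ÷ 1.496 mg/mL = 6.283422 mL/hr
Volume infused so far = 6.283422 mL/hr × 3.7 hr = 23.24866 mL
Volume remaining = 125 − 23.24866 = 101.7513 mL
New rate:
Rate = 9 mg/hr ÷ 1.496 mg/mL = 6.016043 mL/hr
Time remaining = 101.7513 mL ÷ 6.016043 mL/hr = 16.91333 hr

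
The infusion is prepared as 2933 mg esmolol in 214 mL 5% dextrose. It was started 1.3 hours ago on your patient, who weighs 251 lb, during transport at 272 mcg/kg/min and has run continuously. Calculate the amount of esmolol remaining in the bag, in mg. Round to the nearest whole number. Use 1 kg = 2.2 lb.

512 mg

Weight = 251 lb ÷ 2.2 lb/kg = 114.0909 kg
Dose = 272 mcg/kg/min × 114.0909 kg = 31032.73 mcg/min
31032.73 mcg/min × 60 min/hr = 1861964 mcg/hr
Concentration = 2933 mg ÷ 214 mL = 13.70561 mg/mL = 13705.61 mcg/mL
Rate = 1861964 mcg/hr ÷ 13705.61 mcg/mL = 135.8541 mL/hr
Volume infused = 135.8541 mL/hr × 1.3 hr = 176.6104 mL
Volume remaining = 214 − 176.6104 = 37.38961 mL
Drug remaining = 37.38961 mL × 13705.61 mcg/mL = 512447.3 mcg = 512.4473 mg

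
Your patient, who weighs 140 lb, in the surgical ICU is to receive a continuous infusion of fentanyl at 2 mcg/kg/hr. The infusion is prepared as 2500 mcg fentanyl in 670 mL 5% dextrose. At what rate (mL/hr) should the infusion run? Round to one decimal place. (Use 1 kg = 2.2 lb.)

34.1 mL/hr

Weight = 140 lb ÷ 2.2 lb/kg = 63.63636 kg
Dose = 2 mcg/kg/hr × 63.63636 kg = 127.2727 mcg/hr
Concentration = 2500 mcg ÷ 670 mL = 3.731343 mcg/mL
Rate = 127.2727 mcg/hr ÷ 3.731343 mcg/mL = 34.10909 mL/hr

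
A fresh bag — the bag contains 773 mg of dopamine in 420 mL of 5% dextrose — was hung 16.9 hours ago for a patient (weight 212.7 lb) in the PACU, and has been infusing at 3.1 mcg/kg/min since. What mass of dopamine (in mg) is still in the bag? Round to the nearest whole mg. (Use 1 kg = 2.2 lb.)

Weight = 212.7 lb ÷ 2.2 lb/kg = 96.68182 kg
Dose = 3.1 mcg/kg/min × 96.68182 kg = 299.7136 mcg/min
299.7136 mcg/min × 60 min/hr = 17982.82 mcg/hr
Concentration = 773 mg ÷ 420 mL = 1.840476 mg/mL = 1840.476 mcg/mL
Rate = 17982.82 mcg/hr ÷ 1840.476 mcg/mL = 9.770742 mL/hr
Volume infused = 9.770742 mL/hr × 16.9 hr = 165.1255 mL
Volume remaining = 420 − 165.1255 = 254.8745 mL
Drug remaining = 254.8745 mL × 1840.476 mcg/mL = 469090.4 mcg = 469.0904 mg

469 mg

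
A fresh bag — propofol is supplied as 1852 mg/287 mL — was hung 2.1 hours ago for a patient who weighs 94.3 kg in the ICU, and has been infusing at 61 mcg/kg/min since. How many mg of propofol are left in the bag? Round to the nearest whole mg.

Dose = 61 mcg/kg/min × 94.3 kg = 5752.3 mcg/min
5752.3 mcg/min × 60 min/hr = 345138 mcg/hr
Concentration = 1852 mg ÷ 287 mL = 6.452962 mg/mL = 6452.962 mcg/mL
Rate = 345138 mcg/hr ÷ 6452.962 mcg/mL = 53.48521 mL/hr
Volume infused = 53.48521 mL/hr × 2.1 hr = 112.3189 mL
Volume remaining = 287 − 112.3189 = 174.6811 mL
Drug remaining = 174.6811 mL × 6452.962 mcg/mL = 1127210 mcg = 1127.21 mg

1127 mg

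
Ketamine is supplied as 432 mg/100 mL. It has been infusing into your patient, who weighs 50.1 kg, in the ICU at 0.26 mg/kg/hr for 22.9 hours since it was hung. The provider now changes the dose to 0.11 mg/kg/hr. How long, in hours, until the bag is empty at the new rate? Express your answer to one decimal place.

24.3 hours

Initial rate:
Dose = 0.26 mg/kg/hr × 50.1 kg = 13.026 mg/hr
Concentration = 432 mg ÷ 100 mL = 4.32 mg/mL
Rate = 13.026 mg/hr ÷ 4.32 mg/mL = 3.015278 mL/hr
Volume infused so far = 3.015278 mL/hr × 22.9 hr = 69.04986 mL
Volume remaining = 100 − 69.04986 = 30.95014 mL
New rate:
Dose = 0.11 mg/kg/hr × 50.1 kg = 5.511 mg/hr
Rate = 5.511 mg/hr ÷ 4.32 mg/mL = 1.275694 mL/hr
Time remaining = 30.95014 mL ÷ 1.275694 mL/hr = 24.2614 hr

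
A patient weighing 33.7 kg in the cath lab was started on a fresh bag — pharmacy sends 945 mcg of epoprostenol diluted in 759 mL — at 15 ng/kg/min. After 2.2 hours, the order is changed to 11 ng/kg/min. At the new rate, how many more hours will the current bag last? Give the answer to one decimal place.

Initial rate:
Dose = 15 ng/kg/min × 33.7 kg = 505.5 ng/min
505.5 ng/min × 60 min/hr = 30330 ng/hr
Concentration = 945 mcg ÷ 759 mL = 1.245059 mcg/mL = 1245.059 ng/mL
Rate = 30330 ng/hr ÷ 1245.059 ng/mL = 24.36029 mL/hr
Volume infused so far = 24.36029 mL/hr × 2.2 hr = 53.59263 mL
Volume remaining = 759 − 53.59263 = 705.4074 mL
New rate:
Dose = 11 ng/kg/min × 33.7 kg = 370.7 ng/min
370.7 ng/min × 60 min/hr = 22242 ng/hr
Rate = 22242 ng/hr ÷ 1245.059 ng/mL = 17.86421 mL/hr
Time remaining = 705.4074 mL ÷ 17.86421 mL/hr = 39.48719 hr

39.5 hours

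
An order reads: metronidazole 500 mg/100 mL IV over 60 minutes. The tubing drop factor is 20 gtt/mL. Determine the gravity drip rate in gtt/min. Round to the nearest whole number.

100 mL ÷ (60 min) = 1.666667 mL/min
1.666667 mL/min × 20 gtt/mL = 33.33333 gtt/min

33 gtt/min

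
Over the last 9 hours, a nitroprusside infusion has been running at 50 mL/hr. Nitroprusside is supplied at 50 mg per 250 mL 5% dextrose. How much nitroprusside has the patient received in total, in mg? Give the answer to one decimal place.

90.0 mg

Concentration = 50 mg ÷ 250 mL = 0.2 mg/mL = 200 mcg/mL
Drug rate = 50 mL/hr × 200 mcg/mL = 10000 mcg/hr
Total = 10000 mcg/hr × 9 hr = 90000 mcg = 90 mg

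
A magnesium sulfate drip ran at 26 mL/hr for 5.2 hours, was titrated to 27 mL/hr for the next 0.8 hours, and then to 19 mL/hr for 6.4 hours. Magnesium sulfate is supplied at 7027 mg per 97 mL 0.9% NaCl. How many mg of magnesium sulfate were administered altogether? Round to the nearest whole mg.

20168 mg

Concentration = 7027 mg ÷ 97 mL = 72.4433 mg/mL
Stage 1: 26 mL/hr × 5.2 hr = 135.2 mL → 135.2 mL × 72.4433 mg/mL = 9794.334 mg
Stage 2: 27 mL/hr × 0.8 hr = 21.6 mL → 21.6 mL × 72.4433 mg/mL = 1564.775 mg
Stage 3: 19 mL/hr × 6.4 hr = 121.6 mL → 121.6 mL × 72.4433 mg/mL = 8809.105 mg
Total = 9794.334 + 1564.775 + 8809.105 = 20168.21 mg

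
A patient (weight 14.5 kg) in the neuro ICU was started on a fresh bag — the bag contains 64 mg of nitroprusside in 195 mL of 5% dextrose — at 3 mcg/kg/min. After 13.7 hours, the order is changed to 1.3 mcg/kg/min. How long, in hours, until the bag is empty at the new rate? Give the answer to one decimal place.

Initial rate:
Dose = 3 mcg/kg/min × 14.5 kg = 43.5 mcg/min
43.5 mcg/min × 60 min/hr = 2610 mcg/hr
Concentration = 64 mg ÷ 195 mL = 0.3282051 mg/mL = 328.2051 mcg/mL
Rate = 2610 mcg/hr ÷ 328.2051 mcg/mL = 7.952344 mL/hr
Volume infused so far = 7.952344 mL/hr × 13.7 hr = 108.9471 mL
Volume remaining = 195 − 108.9471 = 86.05289 mL
New rate:
Dose = 1.3 mcg/kg/min × 14.5 kg = 18.85 mcg/min
18.85 mcg/min × 60 min/hr = 1131 mcg/hr
Rate = 1131 mcg/hr ÷ 328.2051 mcg/mL = 3.446016 mL/hr
Time remaining = 86.05289 mL ÷ 3.446016 mL/hr = 24.97171 hr

25.0 hours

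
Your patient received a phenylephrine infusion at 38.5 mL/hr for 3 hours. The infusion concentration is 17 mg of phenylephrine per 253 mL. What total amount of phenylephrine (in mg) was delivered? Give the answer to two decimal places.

Concentration = 17 mg ÷ 253 mL = 0.06719368 mg/mL = 67.19368 mcg/mL
Drug rate = 38.5 mL/hr × 67.19368 mcg/mL = 2586.957 mcg/hr
Total = 2586.957 mcg/hr × 3 hr = 7760.87 mcg = 7.76087 mg

7.76 mg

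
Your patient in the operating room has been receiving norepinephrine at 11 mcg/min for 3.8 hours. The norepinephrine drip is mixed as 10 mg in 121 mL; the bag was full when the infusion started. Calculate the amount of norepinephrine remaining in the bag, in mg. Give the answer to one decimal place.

7.5 mg

11 mcg/min × 60 min/hr = 660 mcg/hr
Concentration = 10 mg ÷ 121 mL = 0.08264463 mg/mL = 82.64463 mcg/mL
Rate = 660 mcg/hr ÷ 82.64463 mcg/mL = 7.986 mL/hr
Volume infused = 7.986 mL/hr × 3.8 hr = 30.3468 mL
Volume remaining = 121 − 30.3468 = 90.6532 mL
Drug remaining = 90.6532 mL × 82.64463 mcg/mL = 7492 mcg = 7.492 mg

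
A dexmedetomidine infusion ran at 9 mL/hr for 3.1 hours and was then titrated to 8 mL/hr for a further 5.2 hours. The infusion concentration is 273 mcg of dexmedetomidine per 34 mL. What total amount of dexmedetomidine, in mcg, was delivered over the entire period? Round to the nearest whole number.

Concentration = 273 mcg ÷ 34 mL = 8.029412 mcg/mL
Stage 1: 9 mL/hr × 3.1 hr = 27.9 mL → 27.9 mL × 8.029412 mcg/mL = 224.0206 mcg
Stage 2: 8 mL/hr × 5.2 hr = 41.6 mL → 41.6 mL × 8.029412 mcg/mL = 334.0235 mcg
Total = 224.0206 + 334.0235 = 558.0441 mcg

558 mcg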